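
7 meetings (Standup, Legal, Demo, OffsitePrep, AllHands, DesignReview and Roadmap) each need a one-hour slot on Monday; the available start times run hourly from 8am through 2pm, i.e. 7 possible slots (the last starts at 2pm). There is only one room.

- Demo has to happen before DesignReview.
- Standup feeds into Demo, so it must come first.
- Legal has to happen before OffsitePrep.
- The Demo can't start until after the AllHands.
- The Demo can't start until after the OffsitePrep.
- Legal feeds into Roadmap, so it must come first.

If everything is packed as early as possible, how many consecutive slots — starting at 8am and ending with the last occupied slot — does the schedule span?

7

The precedence chain requires at least 4 distinct slots.
With at most 1 per slot and 7 meetings, at least 7 slots are needed.
7 works (last occupied slot: 2pm): for example Demo in 12pm, OffsitePrep in 9am, DesignReview in 1pm, Standup in 10am, AllHands in 11am, Legal in 8am, Roadmap in 2pm.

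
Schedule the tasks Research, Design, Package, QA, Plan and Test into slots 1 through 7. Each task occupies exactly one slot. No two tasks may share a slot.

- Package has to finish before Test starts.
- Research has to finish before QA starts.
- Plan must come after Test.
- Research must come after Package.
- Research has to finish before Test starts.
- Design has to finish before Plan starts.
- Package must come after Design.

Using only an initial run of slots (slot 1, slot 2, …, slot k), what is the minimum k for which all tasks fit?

The precedence chain requires at least 5 distinct slots.
With at most 1 per slot and 6 tasks, at least 6 slots are needed.
6 works (last occupied slot: 6): for example Design in 1; Plan in 5; Research in 3; Package in 2; Test in 4; QA in 6.

6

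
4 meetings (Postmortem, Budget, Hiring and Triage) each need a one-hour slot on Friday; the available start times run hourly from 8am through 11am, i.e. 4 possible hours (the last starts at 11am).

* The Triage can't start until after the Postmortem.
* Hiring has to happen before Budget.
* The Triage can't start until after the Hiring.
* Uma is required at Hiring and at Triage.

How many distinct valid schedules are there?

Splitting on Postmortem: it can be 8am (14), 9am (11), 10am (6). Listing each branch's schedules as (Budget, Hiring, Triage):
Postmortem=8am: (9am,8am,9am) (9am,8am,10am) (9am,8am,11am) (10am,8am,9am) (10am,8am,10am) (10am,8am,11am) (10am,9am,10am) (10am,9am,11am) (11am,8am,9am) (11am,8am,10am) (11am,8am,11am) (11am,9am,10am) (11am,9am,11am) (11am,10am,11am) — 14.
Postmortem=9am: (9am,8am,10am) (9am,8am,11am) (10am,8am,10am) (10am,8am,11am) (10am,9am,10am) (10am,9am,11am) (11am,8am,10am) (11am,8am,11am) (11am,9am,10am) (11am,9am,11am) (11am,10am,11am) — 11.
Postmortem=10am: (9am,8am,11am) (10am,8am,11am) (10am,9am,11am) (11am,8am,11am) (11am,9am,11am) (11am,10am,11am) — 6.
Summing: 14 + 11 + 6 = 31.

31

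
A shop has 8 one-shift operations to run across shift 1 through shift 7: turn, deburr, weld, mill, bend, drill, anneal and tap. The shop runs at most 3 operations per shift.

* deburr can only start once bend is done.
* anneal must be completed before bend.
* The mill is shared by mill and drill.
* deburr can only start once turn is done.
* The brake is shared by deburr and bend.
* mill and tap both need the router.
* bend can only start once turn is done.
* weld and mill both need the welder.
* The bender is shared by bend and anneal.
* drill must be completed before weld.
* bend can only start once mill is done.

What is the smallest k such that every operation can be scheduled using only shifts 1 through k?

The precedence chain requires at least 3 distinct shifts.
With at most 3 per shift and 8 operations, at least 3 shifts are needed.
3 works (last occupied shift: shift 3): for example mill=shift 1; deburr=shift 3; anneal=shift 1; turn=shift 1; tap=shift 2; bend=shift 2; drill=shift 2; weld=shift 3.

3 shifts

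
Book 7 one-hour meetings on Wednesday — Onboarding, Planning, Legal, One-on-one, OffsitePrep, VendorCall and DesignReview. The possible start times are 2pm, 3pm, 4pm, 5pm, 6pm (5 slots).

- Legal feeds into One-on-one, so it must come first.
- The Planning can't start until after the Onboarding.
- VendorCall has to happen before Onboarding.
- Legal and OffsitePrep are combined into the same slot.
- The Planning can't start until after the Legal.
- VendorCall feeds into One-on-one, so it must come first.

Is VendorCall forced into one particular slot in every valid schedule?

VendorCall can be 2pm (e.g. Planning=4pm, DesignReview=2pm, One-on-one=3pm, OffsitePrep=2pm, VendorCall=2pm, Legal=2pm, Onboarding=3pm) or 3pm (e.g. OffsitePrep in 2pm; DesignReview in 2pm; Planning in 5pm; VendorCall in 3pm; Onboarding in 4pm; One-on-one in 4pm; Legal in 2pm).

No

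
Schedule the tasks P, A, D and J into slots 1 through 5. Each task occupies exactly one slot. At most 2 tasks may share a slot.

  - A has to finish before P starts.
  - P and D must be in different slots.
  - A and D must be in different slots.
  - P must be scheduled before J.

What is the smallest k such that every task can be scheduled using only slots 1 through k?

The precedence chain requires at least 3 distinct slots.
With at most 2 per slot and 4 tasks, at least 2 slots are needed.
3 works (last occupied slot: 3): for example D=3, A=1, P=2, J=3.

3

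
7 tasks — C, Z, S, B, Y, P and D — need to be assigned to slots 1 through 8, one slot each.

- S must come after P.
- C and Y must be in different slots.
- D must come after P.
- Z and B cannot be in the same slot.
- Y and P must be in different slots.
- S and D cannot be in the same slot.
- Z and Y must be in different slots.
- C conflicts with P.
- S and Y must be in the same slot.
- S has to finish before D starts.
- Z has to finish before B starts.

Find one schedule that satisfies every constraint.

D -> 3, B -> 2, C -> 3, P -> 1, Z -> 1, Y -> 2, S -> 2

Checking: P(1) before S(2); Z(1) before B(2); S(2) before D(3); P(1) before D(3); C(3) != P(1); Z(1) != Y(2); Y(2) != P(1); S(2) != D(3); Z(1) != B(2); C(3) != Y(2); S = Y = 2.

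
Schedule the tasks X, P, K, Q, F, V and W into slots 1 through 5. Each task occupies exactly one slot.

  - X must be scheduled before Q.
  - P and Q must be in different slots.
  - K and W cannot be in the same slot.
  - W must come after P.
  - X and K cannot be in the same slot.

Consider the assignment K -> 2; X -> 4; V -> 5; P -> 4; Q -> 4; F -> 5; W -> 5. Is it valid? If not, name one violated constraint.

Invalid. P and Q must be in different slots.

P and Q must be in different slots — violated.
K and W cannot be in the same slot — holds.
X and K cannot be in the same slot — holds.
X must be scheduled before Q — violated.
W must come after P — holds.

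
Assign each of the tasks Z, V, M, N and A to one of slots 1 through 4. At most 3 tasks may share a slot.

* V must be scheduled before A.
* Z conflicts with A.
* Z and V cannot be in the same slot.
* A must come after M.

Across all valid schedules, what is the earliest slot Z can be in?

1

Z at 1 is achievable: M in 1, N in 1, A in 3, V in 2, Z in 1.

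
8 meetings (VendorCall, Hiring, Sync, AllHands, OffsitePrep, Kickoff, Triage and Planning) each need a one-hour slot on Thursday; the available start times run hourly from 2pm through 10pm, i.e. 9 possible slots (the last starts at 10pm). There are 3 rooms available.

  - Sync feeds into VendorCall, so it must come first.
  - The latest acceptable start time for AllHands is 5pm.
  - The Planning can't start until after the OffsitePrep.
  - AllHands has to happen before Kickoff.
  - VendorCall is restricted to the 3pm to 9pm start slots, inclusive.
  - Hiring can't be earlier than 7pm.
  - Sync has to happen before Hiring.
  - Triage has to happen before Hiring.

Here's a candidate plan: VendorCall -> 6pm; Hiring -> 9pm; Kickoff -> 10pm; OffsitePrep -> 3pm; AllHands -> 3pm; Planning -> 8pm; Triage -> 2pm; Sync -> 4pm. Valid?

Triage has to happen before Hiring — holds.
The Planning can't start until after the OffsitePrep — holds.
There are 3 rooms available — holds.
The latest acceptable start time for AllHands is 5pm — holds.
Sync feeds into VendorCall, so it must come first — holds.
VendorCall is restricted to the 3pm to 9pm start slots, inclusive — holds.
AllHands has to happen before Kickoff — holds.
Hiring can't be earlier than 7pm — holds.
Sync has to happen before Hiring — holds.

Valid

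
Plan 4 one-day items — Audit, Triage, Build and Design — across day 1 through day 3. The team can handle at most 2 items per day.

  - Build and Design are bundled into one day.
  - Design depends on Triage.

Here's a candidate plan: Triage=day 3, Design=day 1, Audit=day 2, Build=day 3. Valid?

The team can handle at most 2 items per day — holds.
Build and Design are bundled into one day — violated.
Design depends on Triage — violated.

No — it violates: Design depends on Triage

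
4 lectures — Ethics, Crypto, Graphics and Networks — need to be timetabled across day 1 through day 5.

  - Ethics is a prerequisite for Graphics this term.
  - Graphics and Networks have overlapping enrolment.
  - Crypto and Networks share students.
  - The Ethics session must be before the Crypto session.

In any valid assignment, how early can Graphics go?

Precedence pushes Graphics to at least day 2.
Graphics at day 2 is achievable: Networks=day 1; Graphics=day 2; Crypto=day 2; Ethics=day 1.

day 2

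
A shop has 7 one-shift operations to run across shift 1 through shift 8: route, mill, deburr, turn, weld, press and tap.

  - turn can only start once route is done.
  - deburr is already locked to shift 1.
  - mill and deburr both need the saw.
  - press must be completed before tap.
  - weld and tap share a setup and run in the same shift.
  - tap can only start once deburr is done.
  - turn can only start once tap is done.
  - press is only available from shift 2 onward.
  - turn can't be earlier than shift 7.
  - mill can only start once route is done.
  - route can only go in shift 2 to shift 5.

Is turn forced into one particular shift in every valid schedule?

turn can be shift 7 (e.g. weld in shift 3; press in shift 2; deburr in shift 1; turn in shift 7; tap in shift 3; route in shift 2; mill in shift 3) or shift 8 (e.g. route=shift 2, tap=shift 3, mill=shift 3, weld=shift 3, deburr=shift 1, turn=shift 8, press=shift 2).

No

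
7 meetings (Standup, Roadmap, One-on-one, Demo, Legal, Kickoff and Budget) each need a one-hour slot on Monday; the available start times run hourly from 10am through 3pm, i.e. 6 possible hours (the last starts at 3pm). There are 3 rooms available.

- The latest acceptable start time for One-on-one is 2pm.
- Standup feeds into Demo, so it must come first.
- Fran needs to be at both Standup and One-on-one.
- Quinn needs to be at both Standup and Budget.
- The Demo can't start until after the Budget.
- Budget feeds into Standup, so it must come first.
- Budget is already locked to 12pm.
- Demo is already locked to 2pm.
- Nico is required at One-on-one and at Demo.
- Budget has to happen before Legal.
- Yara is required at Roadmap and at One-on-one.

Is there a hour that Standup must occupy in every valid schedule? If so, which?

1pm

Budget is fixed at 12pm and must come before Standup, so Standup is at least 1pm.
Demo is fixed at 2pm and must come after Standup, so Standup is at most 1pm.
So Standup must be 1pm.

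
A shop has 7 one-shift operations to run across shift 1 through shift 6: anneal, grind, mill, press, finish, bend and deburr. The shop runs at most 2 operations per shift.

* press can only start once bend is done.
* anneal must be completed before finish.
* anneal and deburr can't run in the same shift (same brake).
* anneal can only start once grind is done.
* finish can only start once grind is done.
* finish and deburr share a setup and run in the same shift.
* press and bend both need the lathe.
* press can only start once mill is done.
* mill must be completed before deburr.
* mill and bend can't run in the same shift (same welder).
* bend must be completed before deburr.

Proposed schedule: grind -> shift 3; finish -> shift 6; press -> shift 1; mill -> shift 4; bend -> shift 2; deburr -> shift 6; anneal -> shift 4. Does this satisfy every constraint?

anneal can only start once grind is done — holds.
bend must be completed before deburr — holds.
press and bend both need the lathe — holds.
finish can only start once grind is done — holds.
The shop runs at most 2 operations per shift — holds.
mill and bend can't run in the same shift (same welder) — holds.
finish and deburr share a setup and run in the same shift — holds.
anneal must be completed before finish — holds.
press can only start once mill is done — violated.
mill must be completed before deburr — holds.
anneal and deburr can't run in the same shift (same brake) — holds.
press can only start once bend is done — violated.

No — it violates: press can only start once mill is done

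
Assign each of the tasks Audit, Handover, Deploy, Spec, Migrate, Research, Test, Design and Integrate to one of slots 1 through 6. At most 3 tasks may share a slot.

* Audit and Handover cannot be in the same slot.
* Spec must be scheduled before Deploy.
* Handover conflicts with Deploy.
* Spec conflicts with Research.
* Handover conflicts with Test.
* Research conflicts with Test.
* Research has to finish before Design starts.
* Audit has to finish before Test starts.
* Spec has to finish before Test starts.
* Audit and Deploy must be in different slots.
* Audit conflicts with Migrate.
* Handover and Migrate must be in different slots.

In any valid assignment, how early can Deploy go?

2

Precedence pushes Deploy to at least 2.
Deploy at 2 is achievable: Research in 3, Integrate in 1, Audit in 1, Handover in 3, Spec in 1, Test in 2, Migrate in 2, Deploy in 2, Design in 4.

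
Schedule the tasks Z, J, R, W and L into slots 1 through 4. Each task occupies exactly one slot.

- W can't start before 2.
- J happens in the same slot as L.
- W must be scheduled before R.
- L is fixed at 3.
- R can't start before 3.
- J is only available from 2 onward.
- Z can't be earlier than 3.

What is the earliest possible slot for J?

3

J is available from 2; J must be in the same slot as L, which can't be before 3, so J is at least 3; J must be in the same slot as L, which can't be after 3, so J is at most 3.
J at 3 is achievable: L in 3, Z in 3, J in 3, W in 2, R in 3.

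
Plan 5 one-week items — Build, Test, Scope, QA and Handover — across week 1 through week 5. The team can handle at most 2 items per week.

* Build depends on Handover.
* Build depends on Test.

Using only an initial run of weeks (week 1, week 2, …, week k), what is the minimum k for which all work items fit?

3

The precedence chain requires at least 2 distinct weeks.
With at most 2 per week and 5 work items, at least 3 weeks are needed.
3 works (last occupied week: week 3): for example Handover=week 1, QA=week 3, Build=week 2, Scope=week 2, Test=week 1.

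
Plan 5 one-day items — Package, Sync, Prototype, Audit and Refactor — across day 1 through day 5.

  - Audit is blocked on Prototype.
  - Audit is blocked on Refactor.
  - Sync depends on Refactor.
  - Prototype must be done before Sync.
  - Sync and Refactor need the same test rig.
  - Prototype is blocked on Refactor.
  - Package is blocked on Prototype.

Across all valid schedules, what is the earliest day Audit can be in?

day 3

Precedence pushes Audit to at least day 3.
Audit at day 3 is achievable: Sync in day 3; Refactor in day 1; Prototype in day 2; Audit in day 3; Package in day 3.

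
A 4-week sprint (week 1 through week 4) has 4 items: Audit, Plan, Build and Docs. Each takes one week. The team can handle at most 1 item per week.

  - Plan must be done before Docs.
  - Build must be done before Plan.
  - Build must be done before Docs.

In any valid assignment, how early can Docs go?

Precedence pushes Docs to at least week 3.
Docs at week 3 is achievable: Plan -> week 2, Docs -> week 3, Audit -> week 4, Build -> week 1.

week 3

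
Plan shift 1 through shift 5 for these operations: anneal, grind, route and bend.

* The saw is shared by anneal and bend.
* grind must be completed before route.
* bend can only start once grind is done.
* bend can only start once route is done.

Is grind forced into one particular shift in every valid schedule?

grind can be shift 1 (e.g. grind=shift 1, bend=shift 3, route=shift 2, anneal=shift 1) or shift 2 (e.g. grind in shift 2; bend in shift 4; anneal in shift 1; route in shift 3).

No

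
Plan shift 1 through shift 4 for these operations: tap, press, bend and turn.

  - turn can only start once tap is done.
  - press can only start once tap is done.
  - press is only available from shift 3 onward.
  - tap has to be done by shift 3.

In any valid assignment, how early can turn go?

Precedence pushes turn to at least shift 2.
turn at shift 2 is achievable: tap -> shift 1; bend -> shift 1; turn -> shift 2; press -> shift 3.

shift 2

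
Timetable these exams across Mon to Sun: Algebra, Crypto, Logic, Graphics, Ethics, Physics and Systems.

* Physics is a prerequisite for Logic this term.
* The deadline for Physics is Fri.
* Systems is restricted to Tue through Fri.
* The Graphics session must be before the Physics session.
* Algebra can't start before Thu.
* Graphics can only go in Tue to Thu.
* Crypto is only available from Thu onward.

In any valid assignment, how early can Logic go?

Thu

Precedence pushes Logic to at least Thu.
Logic at Thu is achievable: Systems in Tue, Algebra in Thu, Physics in Wed, Logic in Thu, Crypto in Thu, Graphics in Tue, Ethics in Mon.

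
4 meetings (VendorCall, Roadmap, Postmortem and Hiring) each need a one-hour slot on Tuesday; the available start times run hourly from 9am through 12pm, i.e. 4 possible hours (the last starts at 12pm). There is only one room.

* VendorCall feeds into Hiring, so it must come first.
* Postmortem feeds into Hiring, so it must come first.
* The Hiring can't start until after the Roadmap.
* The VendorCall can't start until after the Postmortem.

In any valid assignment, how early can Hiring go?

Precedence pushes Hiring to at least 11am.
Hiring at 12pm is achievable: Hiring -> 12pm; Roadmap -> 11am; Postmortem -> 9am; VendorCall -> 10am.
Nothing earlier works — the capacity limit rule out every hour before 12pm.

12pm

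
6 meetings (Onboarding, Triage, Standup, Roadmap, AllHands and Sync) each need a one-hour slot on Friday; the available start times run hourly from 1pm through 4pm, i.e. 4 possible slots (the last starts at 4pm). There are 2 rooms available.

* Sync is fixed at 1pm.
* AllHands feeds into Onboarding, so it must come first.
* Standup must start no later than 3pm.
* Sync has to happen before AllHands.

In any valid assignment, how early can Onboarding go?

Precedence pushes Onboarding to at least 3pm.
Onboarding at 3pm is achievable: Standup in 1pm, AllHands in 2pm, Roadmap in 3pm, Triage in 2pm, Onboarding in 3pm, Sync in 1pm.

3pm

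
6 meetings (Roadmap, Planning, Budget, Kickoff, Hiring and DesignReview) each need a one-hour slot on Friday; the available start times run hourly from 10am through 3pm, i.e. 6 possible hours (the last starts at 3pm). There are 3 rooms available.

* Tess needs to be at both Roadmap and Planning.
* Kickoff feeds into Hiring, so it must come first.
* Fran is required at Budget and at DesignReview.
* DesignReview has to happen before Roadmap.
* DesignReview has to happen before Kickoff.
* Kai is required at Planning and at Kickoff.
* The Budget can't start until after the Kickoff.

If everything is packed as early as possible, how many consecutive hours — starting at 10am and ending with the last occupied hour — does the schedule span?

The precedence chain requires at least 3 distinct hours.
With at most 3 per hour and 6 meetings, at least 2 hours are needed.
3 works (last occupied hour: 12pm): for example Kickoff -> 11am, Budget -> 12pm, Planning -> 10am, Roadmap -> 11am, Hiring -> 12pm, DesignReview -> 10am.

3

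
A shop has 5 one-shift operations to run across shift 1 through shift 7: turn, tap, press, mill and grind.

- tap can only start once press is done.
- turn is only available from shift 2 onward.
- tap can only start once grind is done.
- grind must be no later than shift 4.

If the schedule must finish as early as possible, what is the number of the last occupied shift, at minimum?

2

The precedence chain requires at least 2 distinct shifts.
2 works (last occupied shift: shift 2): for example turn in shift 2; press in shift 1; grind in shift 1; tap in shift 2; mill in shift 1.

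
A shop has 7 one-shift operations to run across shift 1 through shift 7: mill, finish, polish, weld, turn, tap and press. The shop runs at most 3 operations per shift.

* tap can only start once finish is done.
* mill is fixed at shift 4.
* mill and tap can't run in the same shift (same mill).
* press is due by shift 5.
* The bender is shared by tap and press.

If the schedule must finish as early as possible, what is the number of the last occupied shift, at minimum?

shift 4

The precedence chain requires at least 2 distinct shifts.
With at most 3 per shift and 7 operations, at least 3 shifts are needed.
mill can't be placed before shift 4, so the schedule must run through at least shift 4.
4 works (last occupied shift: shift 4): for example mill=shift 4; press=shift 3; tap=shift 2; weld=shift 1; polish=shift 1; finish=shift 1; turn=shift 2.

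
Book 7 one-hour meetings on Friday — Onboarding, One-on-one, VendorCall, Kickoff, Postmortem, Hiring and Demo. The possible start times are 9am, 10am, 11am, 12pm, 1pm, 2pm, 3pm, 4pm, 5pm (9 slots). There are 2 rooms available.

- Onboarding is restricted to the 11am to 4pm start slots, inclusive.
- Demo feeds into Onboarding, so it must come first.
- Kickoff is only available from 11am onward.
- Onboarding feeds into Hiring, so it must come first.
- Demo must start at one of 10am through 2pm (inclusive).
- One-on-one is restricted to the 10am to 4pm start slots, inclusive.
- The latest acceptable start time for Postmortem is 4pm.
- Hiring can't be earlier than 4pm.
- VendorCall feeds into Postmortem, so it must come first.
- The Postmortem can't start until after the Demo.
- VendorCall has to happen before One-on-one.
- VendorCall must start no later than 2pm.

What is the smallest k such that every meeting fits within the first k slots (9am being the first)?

The precedence chain requires at least 3 distinct slots.
With at most 2 per slot and 7 meetings, at least 4 slots are needed.
Hiring can't be placed before 4pm — that is slot 8 counting from 9am — so the schedule must run through at least 8 slots.
8 works (last occupied slot: 4pm): for example Onboarding=11am, Hiring=4pm, VendorCall=9am, Kickoff=11am, One-on-one=10am, Demo=10am, Postmortem=12pm.

8 slots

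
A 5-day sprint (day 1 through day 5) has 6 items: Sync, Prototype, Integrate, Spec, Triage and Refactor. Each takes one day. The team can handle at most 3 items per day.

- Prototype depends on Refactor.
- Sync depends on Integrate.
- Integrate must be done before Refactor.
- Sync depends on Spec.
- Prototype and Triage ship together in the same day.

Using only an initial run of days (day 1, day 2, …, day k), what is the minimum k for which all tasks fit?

The precedence chain requires at least 3 distinct days.
With at most 3 per day and 6 tasks, at least 2 days are needed.
3 works (last occupied day: day 3): for example Sync in day 2; Refactor in day 2; Triage in day 3; Integrate in day 1; Prototype in day 3; Spec in day 1.

3 days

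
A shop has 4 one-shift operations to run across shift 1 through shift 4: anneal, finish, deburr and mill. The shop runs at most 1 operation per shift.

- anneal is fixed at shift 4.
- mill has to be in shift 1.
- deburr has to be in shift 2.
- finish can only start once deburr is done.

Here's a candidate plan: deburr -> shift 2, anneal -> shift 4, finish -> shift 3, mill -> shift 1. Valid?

Valid

deburr has to be in shift 2 — holds.
finish can only start once deburr is done — holds.
The shop runs at most 1 operation per shift — holds.
mill has to be in shift 1 — holds.
anneal is fixed at shift 4 — holds.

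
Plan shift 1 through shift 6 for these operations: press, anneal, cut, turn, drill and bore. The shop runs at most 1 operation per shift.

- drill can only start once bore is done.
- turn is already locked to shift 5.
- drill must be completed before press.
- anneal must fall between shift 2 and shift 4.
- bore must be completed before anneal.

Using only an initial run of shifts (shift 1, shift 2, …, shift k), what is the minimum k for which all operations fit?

6

The precedence chain requires at least 3 distinct shifts.
With at most 1 per shift and 6 operations, at least 6 shifts are needed.
turn can't be placed before shift 5, so the schedule must run through at least shift 5.
6 works (last occupied shift: shift 6): for example drill in shift 3, anneal in shift 2, cut in shift 6, press in shift 4, turn in shift 5, bore in shift 1.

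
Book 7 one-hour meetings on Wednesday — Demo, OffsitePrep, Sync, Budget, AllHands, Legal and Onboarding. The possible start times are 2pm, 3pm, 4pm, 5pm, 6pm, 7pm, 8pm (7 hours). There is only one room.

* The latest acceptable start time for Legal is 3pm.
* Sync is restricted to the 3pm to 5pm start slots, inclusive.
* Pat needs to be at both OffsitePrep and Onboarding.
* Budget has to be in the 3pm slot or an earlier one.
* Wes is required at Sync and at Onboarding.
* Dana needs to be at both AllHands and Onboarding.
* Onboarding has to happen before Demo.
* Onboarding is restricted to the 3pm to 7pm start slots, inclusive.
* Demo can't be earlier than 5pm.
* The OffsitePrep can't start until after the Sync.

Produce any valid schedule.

Onboarding=5pm; Legal=3pm; Budget=2pm; Sync=4pm; AllHands=8pm; OffsitePrep=7pm; Demo=6pm

Checking: Sync(4pm) before OffsitePrep(7pm); Onboarding(5pm) before Demo(6pm); Sync(4pm) != Onboarding(5pm); AllHands(8pm) != Onboarding(5pm); OffsitePrep(7pm) != Onboarding(5pm); Sync=4pm in [3pm,5pm]; Demo=6pm in [5pm,8pm]; Legal=3pm in [2pm,3pm]; Onboarding=5pm in [3pm,7pm]; Budget=2pm in [2pm,3pm]; max 1 per hour (cap 1).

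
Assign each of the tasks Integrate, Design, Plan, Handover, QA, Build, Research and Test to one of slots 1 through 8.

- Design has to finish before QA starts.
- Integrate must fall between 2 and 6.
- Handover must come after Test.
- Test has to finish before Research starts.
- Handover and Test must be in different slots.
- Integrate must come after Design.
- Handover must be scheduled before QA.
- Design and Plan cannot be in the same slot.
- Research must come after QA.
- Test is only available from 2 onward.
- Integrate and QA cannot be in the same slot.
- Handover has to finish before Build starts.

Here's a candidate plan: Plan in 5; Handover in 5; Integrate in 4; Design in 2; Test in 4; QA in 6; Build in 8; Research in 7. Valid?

Test has to finish before Research starts — holds.
Handover must come after Test — holds.
Handover and Test must be in different slots — holds.
Research must come after QA — holds.
Handover has to finish before Build starts — holds.
Integrate must come after Design — holds.
Integrate and QA cannot be in the same slot — holds.
Integrate must fall between 2 and 6 — holds.
Design has to finish before QA starts — holds.
Handover must be scheduled before QA — holds.
Test is only available from 2 onward — holds.
Design and Plan cannot be in the same slot — holds.

Yes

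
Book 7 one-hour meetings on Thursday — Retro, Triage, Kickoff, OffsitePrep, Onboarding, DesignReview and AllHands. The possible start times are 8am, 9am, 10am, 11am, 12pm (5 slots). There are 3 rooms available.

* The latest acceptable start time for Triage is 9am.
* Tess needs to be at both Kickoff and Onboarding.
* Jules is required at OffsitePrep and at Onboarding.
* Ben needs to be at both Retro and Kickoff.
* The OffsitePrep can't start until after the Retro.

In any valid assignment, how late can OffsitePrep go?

Precedence pushes OffsitePrep to at least 9am.
OffsitePrep at 12pm is achievable: Retro=8am, DesignReview=9am, Triage=8am, Kickoff=9am, AllHands=9am, Onboarding=8am, OffsitePrep=12pm.

12pm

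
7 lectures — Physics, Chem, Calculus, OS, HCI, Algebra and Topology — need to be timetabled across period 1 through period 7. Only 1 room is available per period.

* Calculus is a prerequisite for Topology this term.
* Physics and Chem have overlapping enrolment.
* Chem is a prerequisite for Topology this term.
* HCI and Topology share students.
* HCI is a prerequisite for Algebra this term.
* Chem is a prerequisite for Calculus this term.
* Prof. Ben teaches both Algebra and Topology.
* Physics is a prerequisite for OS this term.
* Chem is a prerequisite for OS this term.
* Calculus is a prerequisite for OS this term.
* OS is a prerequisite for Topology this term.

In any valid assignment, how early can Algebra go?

Precedence pushes Algebra to at least period 2.
Algebra at period 2 is achievable: Chem -> period 3; OS -> period 6; Physics -> period 5; Algebra -> period 2; Topology -> period 7; Calculus -> period 4; HCI -> period 1.

period 2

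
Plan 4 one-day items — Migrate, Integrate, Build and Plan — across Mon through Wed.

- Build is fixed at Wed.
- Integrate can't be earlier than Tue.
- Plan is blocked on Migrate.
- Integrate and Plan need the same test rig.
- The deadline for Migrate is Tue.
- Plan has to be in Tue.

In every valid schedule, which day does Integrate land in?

Wed

Integrate's window is Tue–Wed.
Plan is fixed at Tue, and Integrate can't share a day with Plan.
So Integrate must be Wed.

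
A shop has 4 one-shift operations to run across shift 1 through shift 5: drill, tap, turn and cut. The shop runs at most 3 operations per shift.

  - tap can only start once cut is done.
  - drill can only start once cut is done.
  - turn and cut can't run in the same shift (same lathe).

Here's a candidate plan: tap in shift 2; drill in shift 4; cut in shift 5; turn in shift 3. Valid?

tap can only start once cut is done — violated.
The shop runs at most 3 operations per shift — holds.
drill can only start once cut is done — violated.
turn and cut can't run in the same shift (same lathe) — holds.

Invalid. tap can only start once cut is done.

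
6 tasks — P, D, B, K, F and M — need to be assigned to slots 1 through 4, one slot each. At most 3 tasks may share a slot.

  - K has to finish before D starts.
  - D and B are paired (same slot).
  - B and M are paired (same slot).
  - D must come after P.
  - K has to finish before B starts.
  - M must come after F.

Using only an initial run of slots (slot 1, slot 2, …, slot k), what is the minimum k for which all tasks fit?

The precedence chain requires at least 2 distinct slots.
With at most 3 per slot and 6 tasks, at least 2 slots are needed.
2 works (last occupied slot: 2): for example M -> 2; P -> 1; F -> 1; K -> 1; B -> 2; D -> 2.

2 slots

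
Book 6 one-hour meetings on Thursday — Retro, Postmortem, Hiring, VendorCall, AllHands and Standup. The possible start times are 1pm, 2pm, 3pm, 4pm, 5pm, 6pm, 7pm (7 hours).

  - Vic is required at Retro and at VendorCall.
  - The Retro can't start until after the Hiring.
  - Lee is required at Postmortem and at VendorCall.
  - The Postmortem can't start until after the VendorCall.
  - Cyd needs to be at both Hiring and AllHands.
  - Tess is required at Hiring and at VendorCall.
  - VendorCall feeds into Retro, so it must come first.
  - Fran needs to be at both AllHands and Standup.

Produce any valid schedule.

Standup in 2pm, Postmortem in 2pm, AllHands in 1pm, Hiring in 2pm, VendorCall in 1pm, Retro in 3pm

Checking: Hiring(2pm) before Retro(3pm); VendorCall(1pm) before Postmortem(2pm); VendorCall(1pm) before Retro(3pm); Postmortem(2pm) != VendorCall(1pm); AllHands(1pm) != Standup(2pm); Retro(3pm) != VendorCall(1pm); Hiring(2pm) != VendorCall(1pm); Hiring(2pm) != AllHands(1pm).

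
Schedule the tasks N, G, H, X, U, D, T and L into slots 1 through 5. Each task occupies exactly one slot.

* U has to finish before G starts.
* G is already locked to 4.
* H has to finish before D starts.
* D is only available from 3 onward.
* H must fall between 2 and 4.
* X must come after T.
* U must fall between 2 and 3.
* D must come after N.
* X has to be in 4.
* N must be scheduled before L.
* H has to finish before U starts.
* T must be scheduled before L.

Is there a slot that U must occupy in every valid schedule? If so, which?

U is available from 2; precedence pushes U to at least 3; U's own window allows nothing later than 3.
So U is pinned to 3.

3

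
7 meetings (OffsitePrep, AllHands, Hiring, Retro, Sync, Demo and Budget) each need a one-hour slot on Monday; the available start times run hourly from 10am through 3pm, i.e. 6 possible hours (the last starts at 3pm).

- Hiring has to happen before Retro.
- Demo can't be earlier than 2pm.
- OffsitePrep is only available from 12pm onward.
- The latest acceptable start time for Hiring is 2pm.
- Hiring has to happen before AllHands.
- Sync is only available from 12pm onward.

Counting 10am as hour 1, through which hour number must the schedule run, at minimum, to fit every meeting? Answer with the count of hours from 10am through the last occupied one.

5 hours

The precedence chain requires at least 2 distinct hours.
Demo can't be placed before 2pm — that is hour 5 counting from 10am — so the schedule must run through at least 5 hours.
5 works (last occupied hour: 2pm): for example Budget=10am, Retro=11am, Hiring=10am, Demo=2pm, AllHands=11am, Sync=12pm, OffsitePrep=12pm.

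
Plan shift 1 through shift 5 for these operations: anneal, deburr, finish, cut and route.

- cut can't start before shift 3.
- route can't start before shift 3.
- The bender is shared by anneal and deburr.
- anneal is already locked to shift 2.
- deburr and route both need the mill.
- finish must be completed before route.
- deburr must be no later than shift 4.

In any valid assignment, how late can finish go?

Downstream work caps finish at shift 4.
finish at shift 4 is achievable: deburr=shift 1; finish=shift 4; anneal=shift 2; route=shift 5; cut=shift 3.

shift 4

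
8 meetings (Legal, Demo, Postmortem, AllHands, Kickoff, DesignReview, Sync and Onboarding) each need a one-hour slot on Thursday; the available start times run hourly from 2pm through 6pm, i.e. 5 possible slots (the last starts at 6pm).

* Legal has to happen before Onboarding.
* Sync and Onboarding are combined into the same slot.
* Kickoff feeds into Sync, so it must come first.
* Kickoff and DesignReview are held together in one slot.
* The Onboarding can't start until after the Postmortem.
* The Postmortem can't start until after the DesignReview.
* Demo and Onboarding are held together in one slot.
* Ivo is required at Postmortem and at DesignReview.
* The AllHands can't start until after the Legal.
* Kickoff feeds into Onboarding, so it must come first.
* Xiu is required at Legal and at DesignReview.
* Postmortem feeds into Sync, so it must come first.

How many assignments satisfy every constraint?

Splitting on Legal: it can be 2pm (16), 3pm (21), 4pm (16), 5pm (6). Listing each branch's schedules as (Demo, Postmortem, AllHands, Kickoff, DesignReview, Sync, Onboarding):
Legal=2pm: (5pm,4pm,3pm,3pm,3pm,5pm,5pm) (5pm,4pm,4pm,3pm,3pm,5pm,5pm) (5pm,4pm,5pm,3pm,3pm,5pm,5pm) (5pm,4pm,6pm,3pm,3pm,5pm,5pm) (6pm,4pm,3pm,3pm,3pm,6pm,6pm) (6pm,4pm,4pm,3pm,3pm,6pm,6pm) (6pm,4pm,5pm,3pm,3pm,6pm,6pm) (6pm,4pm,6pm,3pm,3pm,6pm,6pm) (6pm,5pm,3pm,3pm,3pm,6pm,6pm) (6pm,5pm,3pm,4pm,4pm,6pm,6pm) (6pm,5pm,4pm,3pm,3pm,6pm,6pm) (6pm,5pm,4pm,4pm,4pm,6pm,6pm) (6pm,5pm,5pm,3pm,3pm,6pm,6pm) (6pm,5pm,5pm,4pm,4pm,6pm,6pm) (6pm,5pm,6pm,3pm,3pm,6pm,6pm) (6pm,5pm,6pm,4pm,4pm,6pm,6pm) — 16.
Legal=3pm: (4pm,3pm,4pm,2pm,2pm,4pm,4pm) (4pm,3pm,5pm,2pm,2pm,4pm,4pm) (4pm,3pm,6pm,2pm,2pm,4pm,4pm) (5pm,3pm,4pm,2pm,2pm,5pm,5pm) (5pm,3pm,5pm,2pm,2pm,5pm,5pm) (5pm,3pm,6pm,2pm,2pm,5pm,5pm) (5pm,4pm,4pm,2pm,2pm,5pm,5pm) (5pm,4pm,5pm,2pm,2pm,5pm,5pm) (5pm,4pm,6pm,2pm,2pm,5pm,5pm) (6pm,3pm,4pm,2pm,2pm,6pm,6pm) (6pm,3pm,5pm,2pm,2pm,6pm,6pm) (6pm,3pm,6pm,2pm,2pm,6pm,6pm) (6pm,4pm,4pm,2pm,2pm,6pm,6pm) (6pm,4pm,5pm,2pm,2pm,6pm,6pm) (6pm,4pm,6pm,2pm,2pm,6pm,6pm) (6pm,5pm,4pm,2pm,2pm,6pm,6pm) (6pm,5pm,4pm,4pm,4pm,6pm,6pm) (6pm,5pm,5pm,2pm,2pm,6pm,6pm) (6pm,5pm,5pm,4pm,4pm,6pm,6pm) (6pm,5pm,6pm,2pm,2pm,6pm,6pm) (6pm,5pm,6pm,4pm,4pm,6pm,6pm) — 21.
Legal=4pm: (5pm,3pm,5pm,2pm,2pm,5pm,5pm) (5pm,3pm,6pm,2pm,2pm,5pm,5pm) (5pm,4pm,5pm,2pm,2pm,5pm,5pm) (5pm,4pm,5pm,3pm,3pm,5pm,5pm) (5pm,4pm,6pm,2pm,2pm,5pm,5pm) (5pm,4pm,6pm,3pm,3pm,5pm,5pm) (6pm,3pm,5pm,2pm,2pm,6pm,6pm) (6pm,3pm,6pm,2pm,2pm,6pm,6pm) (6pm,4pm,5pm,2pm,2pm,6pm,6pm) (6pm,4pm,5pm,3pm,3pm,6pm,6pm) (6pm,4pm,6pm,2pm,2pm,6pm,6pm) (6pm,4pm,6pm,3pm,3pm,6pm,6pm) (6pm,5pm,5pm,2pm,2pm,6pm,6pm) (6pm,5pm,5pm,3pm,3pm,6pm,6pm) (6pm,5pm,6pm,2pm,2pm,6pm,6pm) (6pm,5pm,6pm,3pm,3pm,6pm,6pm) — 16.
Legal=5pm: (6pm,3pm,6pm,2pm,2pm,6pm,6pm) (6pm,4pm,6pm,2pm,2pm,6pm,6pm) (6pm,4pm,6pm,3pm,3pm,6pm,6pm) (6pm,5pm,6pm,2pm,2pm,6pm,6pm) (6pm,5pm,6pm,3pm,3pm,6pm,6pm) (6pm,5pm,6pm,4pm,4pm,6pm,6pm) — 6.
Summing: 16 + 21 + 16 + 6 = 59.

59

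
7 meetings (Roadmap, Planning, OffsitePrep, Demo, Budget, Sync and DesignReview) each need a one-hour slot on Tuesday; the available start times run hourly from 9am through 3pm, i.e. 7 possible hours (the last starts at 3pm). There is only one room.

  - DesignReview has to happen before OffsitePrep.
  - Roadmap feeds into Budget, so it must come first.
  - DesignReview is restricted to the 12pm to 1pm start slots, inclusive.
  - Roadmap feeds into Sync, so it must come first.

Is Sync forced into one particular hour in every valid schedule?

Sync can be 10am (e.g. Roadmap=9am, DesignReview=12pm, Sync=10am, Budget=11am, Planning=2pm, Demo=3pm, OffsitePrep=1pm) or 11am (e.g. Sync in 11am, DesignReview in 12pm, Planning in 2pm, Roadmap in 9am, OffsitePrep in 1pm, Demo in 3pm, Budget in 10am).

No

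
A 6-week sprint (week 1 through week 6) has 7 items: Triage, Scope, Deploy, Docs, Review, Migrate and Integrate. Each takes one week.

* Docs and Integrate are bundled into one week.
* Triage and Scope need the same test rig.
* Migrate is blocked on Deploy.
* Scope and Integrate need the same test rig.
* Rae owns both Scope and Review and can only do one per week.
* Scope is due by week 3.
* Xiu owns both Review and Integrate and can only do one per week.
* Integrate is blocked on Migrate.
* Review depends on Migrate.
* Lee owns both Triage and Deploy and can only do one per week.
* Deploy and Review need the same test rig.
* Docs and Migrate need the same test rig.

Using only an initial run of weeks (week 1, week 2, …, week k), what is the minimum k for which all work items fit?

The precedence chain requires at least 3 distinct weeks.
Could 3 weeks be enough, i.e. nothing placed later than week 3? No: Integrate must come after Migrate (at week 1 or later) → {week 2, week 3}; Migrate must come before Integrate (at week 3 or earlier) → {week 1, week 2}; Migrate must come after Deploy (at week 1 or later) → {week 2}; Review must come after Migrate (at week 2 or later) → {week 3}; Integrate can't share with Review (week 3) → {week 2}; Integrate must come after Migrate (at week 2 or later) → nothing is left.
So 3 weeks is not enough.
4 works (last occupied week: week 4): for example Docs in week 4, Triage in week 2, Scope in week 1, Integrate in week 4, Deploy in week 1, Review in week 3, Migrate in week 2.

4 weeks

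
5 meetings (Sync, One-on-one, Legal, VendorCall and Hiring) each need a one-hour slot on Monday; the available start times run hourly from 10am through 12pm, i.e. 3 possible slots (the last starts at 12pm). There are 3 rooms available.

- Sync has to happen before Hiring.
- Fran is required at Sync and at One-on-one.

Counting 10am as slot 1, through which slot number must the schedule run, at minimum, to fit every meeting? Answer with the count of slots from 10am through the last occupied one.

The precedence chain requires at least 2 distinct slots.
With at most 3 per slot and 5 meetings, at least 2 slots are needed.
2 works (last occupied slot: 11am): for example Sync -> 10am, One-on-one -> 11am, Legal -> 10am, Hiring -> 11am, VendorCall -> 10am.

2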